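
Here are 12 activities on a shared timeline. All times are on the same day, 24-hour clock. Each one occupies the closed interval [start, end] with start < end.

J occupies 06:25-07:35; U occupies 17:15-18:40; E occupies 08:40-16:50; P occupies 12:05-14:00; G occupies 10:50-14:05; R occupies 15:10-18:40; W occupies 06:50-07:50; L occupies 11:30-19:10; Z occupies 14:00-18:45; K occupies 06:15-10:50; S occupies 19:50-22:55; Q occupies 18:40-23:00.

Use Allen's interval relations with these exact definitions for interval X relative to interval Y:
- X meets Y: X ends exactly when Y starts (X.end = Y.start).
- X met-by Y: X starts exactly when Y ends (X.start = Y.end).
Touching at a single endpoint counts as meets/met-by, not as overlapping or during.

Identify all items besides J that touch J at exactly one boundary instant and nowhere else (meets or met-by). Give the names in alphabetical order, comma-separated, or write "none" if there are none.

Target J = [06:25, 07:35].
E [08:40, 16:50] → after → no.
G [10:50, 14:05] → after → no.
K [06:15, 10:50] → contains → no.
L [11:30, 19:10] → after → no.
P [12:05, 14:00] → after → no.
Q [18:40, 23:00] → after → no.
R [15:10, 18:40] → after → no.
S [19:50, 22:55] → after → no.
U [17:15, 18:40] → after → no.
W [06:50, 07:50] → overlapped-by → no.
Z [14:00, 18:45] → after → no.
Result: none.

none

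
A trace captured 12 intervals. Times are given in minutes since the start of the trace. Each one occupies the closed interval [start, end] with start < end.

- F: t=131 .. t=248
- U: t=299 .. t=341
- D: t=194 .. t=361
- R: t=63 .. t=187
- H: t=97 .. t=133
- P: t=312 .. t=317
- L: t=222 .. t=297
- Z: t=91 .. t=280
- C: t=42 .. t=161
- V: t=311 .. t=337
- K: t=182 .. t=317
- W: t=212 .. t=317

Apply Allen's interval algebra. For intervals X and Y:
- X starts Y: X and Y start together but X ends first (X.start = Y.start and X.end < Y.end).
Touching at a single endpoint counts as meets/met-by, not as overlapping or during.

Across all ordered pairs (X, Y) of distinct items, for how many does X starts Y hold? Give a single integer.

0

Checking all 132 ordered pairs for relation 'starts'; matching pairs in alphabetical order:
No pair satisfies it.
Count: 0.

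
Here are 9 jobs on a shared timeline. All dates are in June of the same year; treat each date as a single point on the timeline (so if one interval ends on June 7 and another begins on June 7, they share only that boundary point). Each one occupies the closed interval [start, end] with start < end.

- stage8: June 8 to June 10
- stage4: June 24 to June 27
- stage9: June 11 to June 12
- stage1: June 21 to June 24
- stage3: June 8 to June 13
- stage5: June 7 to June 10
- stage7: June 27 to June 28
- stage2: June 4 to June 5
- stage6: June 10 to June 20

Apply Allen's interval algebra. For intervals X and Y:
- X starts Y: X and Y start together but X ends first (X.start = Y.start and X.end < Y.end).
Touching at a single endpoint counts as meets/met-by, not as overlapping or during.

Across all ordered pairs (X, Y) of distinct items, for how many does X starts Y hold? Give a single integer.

1

Checking all 72 ordered pairs for relation 'starts'; matching pairs in alphabetical order:
(stage8, stage3): stage8 starts stage3 ✓
Count: 1.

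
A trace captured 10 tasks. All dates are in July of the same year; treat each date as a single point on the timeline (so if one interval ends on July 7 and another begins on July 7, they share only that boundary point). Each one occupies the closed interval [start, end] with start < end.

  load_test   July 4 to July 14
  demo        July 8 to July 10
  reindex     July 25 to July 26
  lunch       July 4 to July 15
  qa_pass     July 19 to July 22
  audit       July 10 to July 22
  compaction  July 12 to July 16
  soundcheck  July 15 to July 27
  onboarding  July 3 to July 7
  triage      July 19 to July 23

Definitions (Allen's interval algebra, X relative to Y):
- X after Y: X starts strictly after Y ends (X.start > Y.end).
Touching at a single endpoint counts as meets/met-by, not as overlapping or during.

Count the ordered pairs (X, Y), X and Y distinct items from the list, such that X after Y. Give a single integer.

Checking all 90 ordered pairs for relation 'after'; matching pairs in alphabetical order:
(audit, onboarding): audit after onboarding ✓
(compaction, demo): compaction after demo ✓
(compaction, onboarding): compaction after onboarding ✓
(demo, onboarding): demo after onboarding ✓
(qa_pass, compaction): qa_pass after compaction ✓
(qa_pass, demo): qa_pass after demo ✓
(qa_pass, load_test): qa_pass after load_test ✓
(qa_pass, lunch): qa_pass after lunch ✓
(qa_pass, onboarding): qa_pass after onboarding ✓
(reindex, audit): reindex after audit ✓
(reindex, compaction): reindex after compaction ✓
(reindex, demo): reindex after demo ✓
(reindex, load_test): reindex after load_test ✓
(reindex, lunch): reindex after lunch ✓
(reindex, onboarding): reindex after onboarding ✓
(reindex, qa_pass): reindex after qa_pass ✓
(reindex, triage): reindex after triage ✓
(soundcheck, demo): soundcheck after demo ✓
(soundcheck, load_test): soundcheck after load_test ✓
(soundcheck, onboarding): soundcheck after onboarding ✓
(triage, compaction): triage after compaction ✓
(triage, demo): triage after demo ✓
(triage, load_test): triage after load_test ✓
(triage, lunch): triage after lunch ✓
... plus 1 further pairs not listed.
Count: 25.

25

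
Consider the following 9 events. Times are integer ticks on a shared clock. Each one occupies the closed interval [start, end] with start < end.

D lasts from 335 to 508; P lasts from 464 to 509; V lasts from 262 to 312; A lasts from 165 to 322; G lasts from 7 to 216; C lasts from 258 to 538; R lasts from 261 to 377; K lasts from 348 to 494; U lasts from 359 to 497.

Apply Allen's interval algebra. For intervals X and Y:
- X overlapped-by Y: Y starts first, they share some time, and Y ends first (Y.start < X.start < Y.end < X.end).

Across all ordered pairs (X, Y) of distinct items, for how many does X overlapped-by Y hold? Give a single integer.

Checking all 72 ordered pairs for relation 'overlapped-by'; matching pairs in alphabetical order:
(A, G): A overlapped-by G ✓
(C, A): C overlapped-by A ✓
(D, R): D overlapped-by R ✓
(K, R): K overlapped-by R ✓
(P, D): P overlapped-by D ✓
(P, K): P overlapped-by K ✓
(P, U): P overlapped-by U ✓
(R, A): R overlapped-by A ✓
(U, K): U overlapped-by K ✓
(U, R): U overlapped-by R ✓
Count: 10.

10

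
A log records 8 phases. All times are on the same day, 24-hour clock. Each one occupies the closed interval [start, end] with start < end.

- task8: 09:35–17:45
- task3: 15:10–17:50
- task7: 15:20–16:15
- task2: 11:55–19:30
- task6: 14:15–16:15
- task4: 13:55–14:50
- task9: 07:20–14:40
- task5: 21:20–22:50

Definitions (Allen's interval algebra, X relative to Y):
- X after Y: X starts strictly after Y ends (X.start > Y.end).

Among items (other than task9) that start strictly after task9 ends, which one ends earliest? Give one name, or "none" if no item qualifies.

Target task9 = [07:20, 14:40].
task2 [11:55, 19:30] → overlapped-by → excluded.
task3 [15:10, 17:50] → after → candidate.
task4 [13:55, 14:50] → overlapped-by → excluded.
task5 [21:20, 22:50] → after → candidate.
task6 [14:15, 16:15] → overlapped-by → excluded.
task7 [15:20, 16:15] → after → candidate.
task8 [09:35, 17:45] → overlapped-by → excluded.
Among candidates, earliest end is 16:15 → task7.

task7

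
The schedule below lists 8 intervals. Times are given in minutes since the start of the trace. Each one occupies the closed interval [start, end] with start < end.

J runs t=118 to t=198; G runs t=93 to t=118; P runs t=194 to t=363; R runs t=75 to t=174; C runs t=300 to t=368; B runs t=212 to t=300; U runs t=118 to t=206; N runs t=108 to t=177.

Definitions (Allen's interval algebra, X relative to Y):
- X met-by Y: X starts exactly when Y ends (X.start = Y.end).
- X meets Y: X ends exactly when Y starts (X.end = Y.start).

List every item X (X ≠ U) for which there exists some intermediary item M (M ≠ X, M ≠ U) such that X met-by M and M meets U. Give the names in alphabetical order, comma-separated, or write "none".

J

Target U = [t=118, t=206].
Intermediaries M with M meets U: G.
Via G — items with X met-by G: J.
Union: J.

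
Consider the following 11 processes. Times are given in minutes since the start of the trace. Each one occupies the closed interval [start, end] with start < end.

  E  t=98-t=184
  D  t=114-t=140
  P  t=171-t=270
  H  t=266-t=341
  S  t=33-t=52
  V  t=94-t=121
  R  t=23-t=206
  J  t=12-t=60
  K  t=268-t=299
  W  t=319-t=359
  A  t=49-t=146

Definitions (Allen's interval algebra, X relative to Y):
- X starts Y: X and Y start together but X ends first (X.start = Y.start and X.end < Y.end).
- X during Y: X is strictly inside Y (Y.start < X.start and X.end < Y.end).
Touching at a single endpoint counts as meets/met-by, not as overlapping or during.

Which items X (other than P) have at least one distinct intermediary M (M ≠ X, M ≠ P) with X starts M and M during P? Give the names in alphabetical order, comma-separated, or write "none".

none

Target P = [t=171, t=270].
Intermediaries M with M during P: none.
Union: none.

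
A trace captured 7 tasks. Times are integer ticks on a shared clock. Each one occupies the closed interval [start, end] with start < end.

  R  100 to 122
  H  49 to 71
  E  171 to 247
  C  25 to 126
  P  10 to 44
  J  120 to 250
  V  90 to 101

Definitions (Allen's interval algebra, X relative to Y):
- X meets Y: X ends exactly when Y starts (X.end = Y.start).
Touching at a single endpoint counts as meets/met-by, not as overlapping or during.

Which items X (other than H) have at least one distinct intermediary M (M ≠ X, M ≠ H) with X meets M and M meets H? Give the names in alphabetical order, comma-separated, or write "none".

none

Target H = [49, 71].
Intermediaries M with M meets H: none.
Union: none.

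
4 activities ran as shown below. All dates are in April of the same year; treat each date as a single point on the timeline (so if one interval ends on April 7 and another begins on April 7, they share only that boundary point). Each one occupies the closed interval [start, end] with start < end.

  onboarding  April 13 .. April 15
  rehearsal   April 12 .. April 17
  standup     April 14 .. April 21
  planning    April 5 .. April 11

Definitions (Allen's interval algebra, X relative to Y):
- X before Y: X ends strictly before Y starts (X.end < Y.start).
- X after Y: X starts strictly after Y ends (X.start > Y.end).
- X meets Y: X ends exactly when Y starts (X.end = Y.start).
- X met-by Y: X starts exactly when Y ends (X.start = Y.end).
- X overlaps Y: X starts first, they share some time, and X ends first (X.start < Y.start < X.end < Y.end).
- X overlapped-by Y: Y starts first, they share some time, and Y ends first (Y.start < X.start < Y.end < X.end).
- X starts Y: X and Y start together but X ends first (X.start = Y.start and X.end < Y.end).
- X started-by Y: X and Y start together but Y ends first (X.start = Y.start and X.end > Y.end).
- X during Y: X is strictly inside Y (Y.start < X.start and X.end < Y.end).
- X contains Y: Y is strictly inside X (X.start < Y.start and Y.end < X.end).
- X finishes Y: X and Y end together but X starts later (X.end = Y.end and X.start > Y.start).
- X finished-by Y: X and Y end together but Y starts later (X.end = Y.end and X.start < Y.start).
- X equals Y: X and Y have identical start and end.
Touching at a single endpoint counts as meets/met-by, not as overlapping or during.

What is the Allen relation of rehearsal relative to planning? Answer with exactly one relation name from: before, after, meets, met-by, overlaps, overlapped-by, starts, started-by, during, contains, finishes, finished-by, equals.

after

rehearsal = [April 12, April 17]; planning = [April 5, April 11].
Compare endpoints: rehearsal.start > planning.start, rehearsal.start > planning.end, rehearsal.end > planning.start, rehearsal.end > planning.end.
That pattern is 'after'.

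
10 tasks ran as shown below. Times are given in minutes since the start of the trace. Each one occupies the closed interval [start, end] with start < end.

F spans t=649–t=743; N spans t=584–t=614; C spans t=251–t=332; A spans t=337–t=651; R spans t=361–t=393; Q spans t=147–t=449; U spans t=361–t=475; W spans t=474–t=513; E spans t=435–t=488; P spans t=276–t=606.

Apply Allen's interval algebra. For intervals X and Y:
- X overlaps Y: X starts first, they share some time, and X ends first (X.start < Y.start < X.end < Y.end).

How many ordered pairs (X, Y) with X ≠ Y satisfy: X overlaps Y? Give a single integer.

Checking all 90 ordered pairs for relation 'overlaps'; matching pairs in alphabetical order:
(A, F): A overlaps F ✓
(C, P): C overlaps P ✓
(E, W): E overlaps W ✓
(P, A): P overlaps A ✓
(P, N): P overlaps N ✓
(Q, A): Q overlaps A ✓
(Q, E): Q overlaps E ✓
(Q, P): Q overlaps P ✓
(Q, U): Q overlaps U ✓
(U, E): U overlaps E ✓
(U, W): U overlaps W ✓
Count: 11.

11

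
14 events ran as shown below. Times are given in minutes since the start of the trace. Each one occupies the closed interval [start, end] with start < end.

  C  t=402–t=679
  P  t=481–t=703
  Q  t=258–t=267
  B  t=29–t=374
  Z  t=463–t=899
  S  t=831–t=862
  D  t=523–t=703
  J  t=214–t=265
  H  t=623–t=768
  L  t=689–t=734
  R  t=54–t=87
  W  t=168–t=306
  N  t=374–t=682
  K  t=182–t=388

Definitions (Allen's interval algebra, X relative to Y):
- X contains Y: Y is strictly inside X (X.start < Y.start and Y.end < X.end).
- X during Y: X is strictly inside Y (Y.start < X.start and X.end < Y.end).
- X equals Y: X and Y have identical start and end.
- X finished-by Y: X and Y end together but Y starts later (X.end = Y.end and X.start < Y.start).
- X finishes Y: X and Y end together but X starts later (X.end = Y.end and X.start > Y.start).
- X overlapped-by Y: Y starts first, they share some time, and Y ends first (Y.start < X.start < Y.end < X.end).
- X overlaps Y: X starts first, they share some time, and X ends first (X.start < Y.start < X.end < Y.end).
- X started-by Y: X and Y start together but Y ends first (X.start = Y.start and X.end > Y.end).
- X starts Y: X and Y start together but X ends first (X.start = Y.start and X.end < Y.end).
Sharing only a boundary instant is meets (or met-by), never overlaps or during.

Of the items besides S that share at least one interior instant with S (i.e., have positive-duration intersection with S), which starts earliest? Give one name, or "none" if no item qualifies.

Z

Target S = [t=831, t=862].
B [t=29, t=374] → before → excluded.
C [t=402, t=679] → before → excluded.
D [t=523, t=703] → before → excluded.
H [t=623, t=768] → before → excluded.
J [t=214, t=265] → before → excluded.
K [t=182, t=388] → before → excluded.
L [t=689, t=734] → before → excluded.
N [t=374, t=682] → before → excluded.
P [t=481, t=703] → before → excluded.
Q [t=258, t=267] → before → excluded.
R [t=54, t=87] → before → excluded.
W [t=168, t=306] → before → excluded.
Z [t=463, t=899] → contains → candidate.
Among candidates, earliest start is t=463 → Z.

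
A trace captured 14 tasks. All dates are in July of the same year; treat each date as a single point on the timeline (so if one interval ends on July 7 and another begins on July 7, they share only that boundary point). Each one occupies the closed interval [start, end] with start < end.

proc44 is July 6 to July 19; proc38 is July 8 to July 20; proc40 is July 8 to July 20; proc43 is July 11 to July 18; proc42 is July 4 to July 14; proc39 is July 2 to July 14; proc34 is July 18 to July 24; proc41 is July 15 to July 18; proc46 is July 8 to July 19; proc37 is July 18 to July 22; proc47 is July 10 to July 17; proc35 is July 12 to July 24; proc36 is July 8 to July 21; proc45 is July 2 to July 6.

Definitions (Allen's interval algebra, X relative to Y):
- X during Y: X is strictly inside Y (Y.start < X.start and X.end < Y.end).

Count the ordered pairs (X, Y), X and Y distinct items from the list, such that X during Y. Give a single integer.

17

Checking all 182 ordered pairs for relation 'during'; matching pairs in alphabetical order:
(proc37, proc35): proc37 during proc35 ✓
(proc41, proc35): proc41 during proc35 ✓
(proc41, proc36): proc41 during proc36 ✓
(proc41, proc38): proc41 during proc38 ✓
(proc41, proc40): proc41 during proc40 ✓
(proc41, proc44): proc41 during proc44 ✓
(proc41, proc46): proc41 during proc46 ✓
(proc43, proc36): proc43 during proc36 ✓
(proc43, proc38): proc43 during proc38 ✓
(proc43, proc40): proc43 during proc40 ✓
(proc43, proc44): proc43 during proc44 ✓
(proc43, proc46): proc43 during proc46 ✓
(proc47, proc36): proc47 during proc36 ✓
(proc47, proc38): proc47 during proc38 ✓
(proc47, proc40): proc47 during proc40 ✓
(proc47, proc44): proc47 during proc44 ✓
(proc47, proc46): proc47 during proc46 ✓
Count: 17.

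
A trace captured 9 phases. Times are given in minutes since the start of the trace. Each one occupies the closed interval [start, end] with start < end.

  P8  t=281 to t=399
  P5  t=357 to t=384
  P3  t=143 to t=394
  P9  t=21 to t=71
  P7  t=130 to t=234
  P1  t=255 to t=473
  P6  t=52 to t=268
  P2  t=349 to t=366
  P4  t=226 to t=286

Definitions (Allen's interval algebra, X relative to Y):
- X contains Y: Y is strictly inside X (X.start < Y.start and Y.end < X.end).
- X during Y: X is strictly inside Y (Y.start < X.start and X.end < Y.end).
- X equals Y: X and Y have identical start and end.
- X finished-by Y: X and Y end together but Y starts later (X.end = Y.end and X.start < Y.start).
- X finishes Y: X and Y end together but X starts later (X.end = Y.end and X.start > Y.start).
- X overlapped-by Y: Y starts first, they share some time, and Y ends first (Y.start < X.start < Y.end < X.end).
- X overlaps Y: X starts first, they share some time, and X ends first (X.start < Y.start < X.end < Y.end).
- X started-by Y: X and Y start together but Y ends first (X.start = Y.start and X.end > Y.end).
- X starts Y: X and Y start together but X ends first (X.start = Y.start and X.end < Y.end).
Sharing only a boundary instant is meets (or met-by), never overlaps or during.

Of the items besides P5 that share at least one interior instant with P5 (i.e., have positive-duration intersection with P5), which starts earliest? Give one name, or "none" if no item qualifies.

P3

Target P5 = [t=357, t=384].
P1 [t=255, t=473] → contains → candidate.
P2 [t=349, t=366] → overlaps → candidate.
P3 [t=143, t=394] → contains → candidate.
P4 [t=226, t=286] → before → excluded.
P6 [t=52, t=268] → before → excluded.
P7 [t=130, t=234] → before → excluded.
P8 [t=281, t=399] → contains → candidate.
P9 [t=21, t=71] → before → excluded.
Among candidates, earliest start is t=143 → P3.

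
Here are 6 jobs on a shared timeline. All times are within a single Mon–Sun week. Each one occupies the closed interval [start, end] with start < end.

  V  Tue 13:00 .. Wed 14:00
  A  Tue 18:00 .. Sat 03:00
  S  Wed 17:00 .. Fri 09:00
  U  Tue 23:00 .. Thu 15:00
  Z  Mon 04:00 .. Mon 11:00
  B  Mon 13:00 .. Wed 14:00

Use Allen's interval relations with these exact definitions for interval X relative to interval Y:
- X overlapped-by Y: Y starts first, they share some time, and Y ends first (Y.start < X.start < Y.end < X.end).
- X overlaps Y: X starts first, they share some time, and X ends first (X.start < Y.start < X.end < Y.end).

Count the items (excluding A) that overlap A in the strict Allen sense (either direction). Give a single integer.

2

Target A = [Tue 18:00, Sat 03:00].
B [Mon 13:00, Wed 14:00] → overlaps → counts.
S [Wed 17:00, Fri 09:00] → during → no.
U [Tue 23:00, Thu 15:00] → during → no.
V [Tue 13:00, Wed 14:00] → overlaps → counts.
Z [Mon 04:00, Mon 11:00] → before → no.
Total: 2.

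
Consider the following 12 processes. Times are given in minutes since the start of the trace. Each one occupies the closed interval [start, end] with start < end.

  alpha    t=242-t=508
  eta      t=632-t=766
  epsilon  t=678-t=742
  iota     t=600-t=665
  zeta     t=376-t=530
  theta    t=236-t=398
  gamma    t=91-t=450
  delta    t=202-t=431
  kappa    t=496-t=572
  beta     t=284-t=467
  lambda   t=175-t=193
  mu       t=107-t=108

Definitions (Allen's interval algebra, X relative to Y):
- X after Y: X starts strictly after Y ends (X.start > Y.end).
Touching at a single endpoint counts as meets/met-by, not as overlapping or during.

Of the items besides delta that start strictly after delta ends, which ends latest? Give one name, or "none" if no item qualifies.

eta

Target delta = [t=202, t=431].
alpha [t=242, t=508] → overlapped-by → excluded.
beta [t=284, t=467] → overlapped-by → excluded.
epsilon [t=678, t=742] → after → candidate.
eta [t=632, t=766] → after → candidate.
gamma [t=91, t=450] → contains → excluded.
iota [t=600, t=665] → after → candidate.
kappa [t=496, t=572] → after → candidate.
lambda [t=175, t=193] → before → excluded.
mu [t=107, t=108] → before → excluded.
theta [t=236, t=398] → during → excluded.
zeta [t=376, t=530] → overlapped-by → excluded.
Among candidates, latest end is t=766 → eta.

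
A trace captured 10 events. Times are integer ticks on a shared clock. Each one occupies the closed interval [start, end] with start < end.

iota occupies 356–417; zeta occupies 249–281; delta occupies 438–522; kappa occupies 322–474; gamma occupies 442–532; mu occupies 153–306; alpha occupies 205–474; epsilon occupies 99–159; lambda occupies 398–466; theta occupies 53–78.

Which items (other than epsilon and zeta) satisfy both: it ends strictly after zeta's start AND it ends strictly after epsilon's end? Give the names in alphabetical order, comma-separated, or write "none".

alpha, delta, gamma, iota, kappa, lambda, mu

Conditions: its end is strictly after zeta's start (X.end > 249) AND its end is strictly after epsilon's end (X.end > 159).
alpha: end 474 > 249? ✓; end 474 > 159? ✓ → yes.
delta: end 522 > 249? ✓; end 522 > 159? ✓ → yes.
gamma: end 532 > 249? ✓; end 532 > 159? ✓ → yes.
iota: end 417 > 249? ✓; end 417 > 159? ✓ → yes.
kappa: end 474 > 249? ✓; end 474 > 159? ✓ → yes.
lambda: end 466 > 249? ✓; end 466 > 159? ✓ → yes.
mu: end 306 > 249? ✓; end 306 > 159? ✓ → yes.
theta: end 78 > 249? ✗; end 78 > 159? ✗ → no.
Result: alpha, delta, gamma, iota, kappa, lambda, mu.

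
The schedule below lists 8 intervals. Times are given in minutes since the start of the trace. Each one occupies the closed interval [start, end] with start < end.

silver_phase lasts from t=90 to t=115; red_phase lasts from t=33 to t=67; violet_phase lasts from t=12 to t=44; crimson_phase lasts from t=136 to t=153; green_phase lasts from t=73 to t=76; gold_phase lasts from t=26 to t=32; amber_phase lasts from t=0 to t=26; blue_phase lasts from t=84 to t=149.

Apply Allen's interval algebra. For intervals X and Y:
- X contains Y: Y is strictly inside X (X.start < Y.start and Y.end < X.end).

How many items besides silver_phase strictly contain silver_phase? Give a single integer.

Target silver_phase = [t=90, t=115].
amber_phase [t=0, t=26] → before → no.
blue_phase [t=84, t=149] → contains → counts.
crimson_phase [t=136, t=153] → after → no.
gold_phase [t=26, t=32] → before → no.
green_phase [t=73, t=76] → before → no.
red_phase [t=33, t=67] → before → no.
violet_phase [t=12, t=44] → before → no.
Total: 1.

1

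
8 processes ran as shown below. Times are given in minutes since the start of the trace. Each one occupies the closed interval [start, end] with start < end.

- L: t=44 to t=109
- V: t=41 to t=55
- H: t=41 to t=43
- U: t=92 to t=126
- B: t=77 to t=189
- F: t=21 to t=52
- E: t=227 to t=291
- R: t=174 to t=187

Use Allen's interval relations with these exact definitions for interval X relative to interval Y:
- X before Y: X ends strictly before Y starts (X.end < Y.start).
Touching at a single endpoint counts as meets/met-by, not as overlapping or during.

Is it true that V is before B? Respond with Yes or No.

Yes

V = [t=41, t=55], B = [t=77, t=189].
Actual relation of V to B: before.
Asked whether 'before' holds → Yes.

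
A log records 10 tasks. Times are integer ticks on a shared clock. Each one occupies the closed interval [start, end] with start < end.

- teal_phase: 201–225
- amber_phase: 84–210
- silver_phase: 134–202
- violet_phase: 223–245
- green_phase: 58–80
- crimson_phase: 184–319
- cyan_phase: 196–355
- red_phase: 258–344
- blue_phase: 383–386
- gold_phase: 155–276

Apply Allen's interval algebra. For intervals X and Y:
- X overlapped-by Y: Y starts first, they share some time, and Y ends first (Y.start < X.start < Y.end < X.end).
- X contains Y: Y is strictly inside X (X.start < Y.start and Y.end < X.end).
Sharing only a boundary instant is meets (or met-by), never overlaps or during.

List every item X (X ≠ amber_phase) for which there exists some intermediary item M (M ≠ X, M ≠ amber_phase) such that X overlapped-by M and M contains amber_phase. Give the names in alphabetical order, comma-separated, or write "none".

Target amber_phase = [84, 210].
Intermediaries M with M contains amber_phase: none.
Union: none.

none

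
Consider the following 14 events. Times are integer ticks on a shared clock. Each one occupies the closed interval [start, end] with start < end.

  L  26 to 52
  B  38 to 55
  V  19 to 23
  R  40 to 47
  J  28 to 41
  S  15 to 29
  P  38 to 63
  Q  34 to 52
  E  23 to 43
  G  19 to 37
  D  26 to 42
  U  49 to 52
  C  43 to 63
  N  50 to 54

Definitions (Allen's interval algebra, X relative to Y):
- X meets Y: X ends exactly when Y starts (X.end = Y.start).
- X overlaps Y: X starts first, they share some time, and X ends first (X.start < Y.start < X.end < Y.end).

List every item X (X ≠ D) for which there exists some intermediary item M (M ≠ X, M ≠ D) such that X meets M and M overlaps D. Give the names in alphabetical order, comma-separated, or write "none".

Target D = [26, 42].
Intermediaries M with M overlaps D: G, S.
Via G — items with X meets G: none.
Via S — items with X meets S: none.
Union: none.

none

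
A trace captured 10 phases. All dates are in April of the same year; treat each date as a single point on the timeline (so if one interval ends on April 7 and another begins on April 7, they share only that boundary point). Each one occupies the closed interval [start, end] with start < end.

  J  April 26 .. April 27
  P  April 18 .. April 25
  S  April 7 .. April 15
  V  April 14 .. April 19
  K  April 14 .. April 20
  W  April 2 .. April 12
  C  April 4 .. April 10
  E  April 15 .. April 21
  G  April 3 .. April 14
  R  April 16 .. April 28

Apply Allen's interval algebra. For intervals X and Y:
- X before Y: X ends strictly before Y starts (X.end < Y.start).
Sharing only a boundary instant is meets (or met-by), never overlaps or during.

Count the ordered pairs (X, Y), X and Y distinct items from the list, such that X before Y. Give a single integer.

Checking all 90 ordered pairs for relation 'before'; matching pairs in alphabetical order:
(C, E): C before E ✓
(C, J): C before J ✓
(C, K): C before K ✓
(C, P): C before P ✓
(C, R): C before R ✓
(C, V): C before V ✓
(E, J): E before J ✓
(G, E): G before E ✓
(G, J): G before J ✓
(G, P): G before P ✓
(G, R): G before R ✓
(K, J): K before J ✓
(P, J): P before J ✓
(S, J): S before J ✓
(S, P): S before P ✓
(S, R): S before R ✓
(V, J): V before J ✓
(W, E): W before E ✓
(W, J): W before J ✓
(W, K): W before K ✓
(W, P): W before P ✓
(W, R): W before R ✓
(W, V): W before V ✓
Count: 23.

23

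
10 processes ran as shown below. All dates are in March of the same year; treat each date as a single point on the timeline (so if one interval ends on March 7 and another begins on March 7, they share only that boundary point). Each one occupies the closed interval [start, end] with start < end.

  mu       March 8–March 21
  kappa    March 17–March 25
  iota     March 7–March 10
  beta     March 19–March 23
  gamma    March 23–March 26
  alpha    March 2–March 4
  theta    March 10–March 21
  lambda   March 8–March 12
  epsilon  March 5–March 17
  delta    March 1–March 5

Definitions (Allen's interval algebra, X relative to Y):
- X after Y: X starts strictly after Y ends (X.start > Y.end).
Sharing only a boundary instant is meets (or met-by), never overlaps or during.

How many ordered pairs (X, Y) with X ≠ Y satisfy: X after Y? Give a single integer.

Checking all 90 ordered pairs for relation 'after'; matching pairs in alphabetical order:
(beta, alpha): beta after alpha ✓
(beta, delta): beta after delta ✓
(beta, epsilon): beta after epsilon ✓
(beta, iota): beta after iota ✓
(beta, lambda): beta after lambda ✓
(epsilon, alpha): epsilon after alpha ✓
(gamma, alpha): gamma after alpha ✓
(gamma, delta): gamma after delta ✓
(gamma, epsilon): gamma after epsilon ✓
(gamma, iota): gamma after iota ✓
(gamma, lambda): gamma after lambda ✓
(gamma, mu): gamma after mu ✓
(gamma, theta): gamma after theta ✓
(iota, alpha): iota after alpha ✓
(iota, delta): iota after delta ✓
(kappa, alpha): kappa after alpha ✓
(kappa, delta): kappa after delta ✓
(kappa, iota): kappa after iota ✓
(kappa, lambda): kappa after lambda ✓
(lambda, alpha): lambda after alpha ✓
(lambda, delta): lambda after delta ✓
(mu, alpha): mu after alpha ✓
(mu, delta): mu after delta ✓
(theta, alpha): theta after alpha ✓
... plus 1 further pairs not listed.
Count: 25.

25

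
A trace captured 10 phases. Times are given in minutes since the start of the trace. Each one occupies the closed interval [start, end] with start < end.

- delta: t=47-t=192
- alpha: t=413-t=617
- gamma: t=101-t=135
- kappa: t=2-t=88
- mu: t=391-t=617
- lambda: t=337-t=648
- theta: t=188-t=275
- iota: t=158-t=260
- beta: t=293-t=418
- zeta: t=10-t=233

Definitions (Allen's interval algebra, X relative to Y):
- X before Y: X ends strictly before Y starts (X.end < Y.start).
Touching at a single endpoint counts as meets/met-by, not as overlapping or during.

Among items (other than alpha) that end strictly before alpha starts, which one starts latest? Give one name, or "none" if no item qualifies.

Target alpha = [t=413, t=617].
beta [t=293, t=418] → overlaps → excluded.
delta [t=47, t=192] → before → candidate.
gamma [t=101, t=135] → before → candidate.
iota [t=158, t=260] → before → candidate.
kappa [t=2, t=88] → before → candidate.
lambda [t=337, t=648] → contains → excluded.
mu [t=391, t=617] → finished-by → excluded.
theta [t=188, t=275] → before → candidate.
zeta [t=10, t=233] → before → candidate.
Among candidates, latest start is t=188 → theta.

theta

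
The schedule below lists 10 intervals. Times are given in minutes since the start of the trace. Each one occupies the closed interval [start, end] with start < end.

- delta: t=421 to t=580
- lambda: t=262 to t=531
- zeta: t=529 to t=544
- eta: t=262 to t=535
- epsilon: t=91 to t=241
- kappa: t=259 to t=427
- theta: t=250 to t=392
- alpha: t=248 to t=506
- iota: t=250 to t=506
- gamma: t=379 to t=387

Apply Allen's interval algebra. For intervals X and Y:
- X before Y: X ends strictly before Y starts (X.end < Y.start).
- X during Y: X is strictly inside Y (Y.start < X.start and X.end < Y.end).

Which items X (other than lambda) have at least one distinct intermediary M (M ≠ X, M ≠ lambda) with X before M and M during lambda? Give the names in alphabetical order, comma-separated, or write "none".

epsilon

Target lambda = [t=262, t=531].
Intermediaries M with M during lambda: gamma.
Via gamma — items with X before gamma: epsilon.
Union: epsilon.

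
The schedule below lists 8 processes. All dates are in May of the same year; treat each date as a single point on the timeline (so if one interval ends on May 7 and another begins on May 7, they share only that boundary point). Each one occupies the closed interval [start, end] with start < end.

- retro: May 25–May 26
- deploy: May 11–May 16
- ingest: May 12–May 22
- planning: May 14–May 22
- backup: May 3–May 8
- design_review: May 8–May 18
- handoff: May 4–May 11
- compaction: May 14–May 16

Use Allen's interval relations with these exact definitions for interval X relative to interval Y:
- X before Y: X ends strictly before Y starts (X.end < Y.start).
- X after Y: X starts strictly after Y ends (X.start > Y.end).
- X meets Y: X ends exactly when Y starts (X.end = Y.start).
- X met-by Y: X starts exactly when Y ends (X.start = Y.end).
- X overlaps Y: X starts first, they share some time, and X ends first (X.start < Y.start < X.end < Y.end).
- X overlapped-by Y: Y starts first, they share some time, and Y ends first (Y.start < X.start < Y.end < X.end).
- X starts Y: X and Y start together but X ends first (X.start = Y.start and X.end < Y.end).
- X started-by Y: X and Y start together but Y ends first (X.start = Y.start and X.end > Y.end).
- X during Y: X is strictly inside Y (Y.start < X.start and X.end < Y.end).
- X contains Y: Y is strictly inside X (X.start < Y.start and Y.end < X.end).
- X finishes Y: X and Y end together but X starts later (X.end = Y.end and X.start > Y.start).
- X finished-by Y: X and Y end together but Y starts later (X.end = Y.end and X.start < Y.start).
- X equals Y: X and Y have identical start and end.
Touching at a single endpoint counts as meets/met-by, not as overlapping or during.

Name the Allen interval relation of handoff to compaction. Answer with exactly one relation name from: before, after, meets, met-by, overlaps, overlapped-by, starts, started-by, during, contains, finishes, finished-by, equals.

handoff = [May 4, May 11]; compaction = [May 14, May 16].
Compare endpoints: handoff.start < compaction.start, handoff.start < compaction.end, handoff.end < compaction.start, handoff.end < compaction.end.
That pattern is 'before'.

before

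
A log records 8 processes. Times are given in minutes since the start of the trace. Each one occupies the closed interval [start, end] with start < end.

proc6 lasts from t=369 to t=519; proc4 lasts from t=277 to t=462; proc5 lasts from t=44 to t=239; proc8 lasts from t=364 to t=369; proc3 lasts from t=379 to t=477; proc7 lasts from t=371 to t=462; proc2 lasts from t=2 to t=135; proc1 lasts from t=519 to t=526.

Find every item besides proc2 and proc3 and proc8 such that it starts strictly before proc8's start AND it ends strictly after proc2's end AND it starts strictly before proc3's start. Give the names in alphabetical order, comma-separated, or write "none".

proc4, proc5

Conditions: its start is strictly before proc8's start (X.start < t=364) AND its end is strictly after proc2's end (X.end > t=135) AND its start is strictly before proc3's start (X.start < t=379).
proc1: start t=519 < t=364? ✗; end t=526 > t=135? ✓; start t=519 < t=379? ✗ → no.
proc4: start t=277 < t=364? ✓; end t=462 > t=135? ✓; start t=277 < t=379? ✓ → yes.
proc5: start t=44 < t=364? ✓; end t=239 > t=135? ✓; start t=44 < t=379? ✓ → yes.
proc6: start t=369 < t=364? ✗; end t=519 > t=135? ✓; start t=369 < t=379? ✓ → no.
proc7: start t=371 < t=364? ✗; end t=462 > t=135? ✓; start t=371 < t=379? ✓ → no.
Result: proc4, proc5.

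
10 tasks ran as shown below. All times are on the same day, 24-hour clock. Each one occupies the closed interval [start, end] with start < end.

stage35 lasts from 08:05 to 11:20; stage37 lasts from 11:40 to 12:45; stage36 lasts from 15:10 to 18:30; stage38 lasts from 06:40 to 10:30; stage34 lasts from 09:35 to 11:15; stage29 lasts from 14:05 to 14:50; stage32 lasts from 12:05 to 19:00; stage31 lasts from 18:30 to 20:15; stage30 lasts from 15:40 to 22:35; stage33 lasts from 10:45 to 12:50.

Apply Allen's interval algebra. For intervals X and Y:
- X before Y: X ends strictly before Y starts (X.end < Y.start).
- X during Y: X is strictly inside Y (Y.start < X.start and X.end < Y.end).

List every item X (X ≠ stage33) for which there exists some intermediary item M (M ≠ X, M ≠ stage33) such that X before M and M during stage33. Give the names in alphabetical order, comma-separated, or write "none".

stage34, stage35, stage38

Target stage33 = [10:45, 12:50].
Intermediaries M with M during stage33: stage37.
Via stage37 — items with X before stage37: stage34, stage35, stage38.
Union: stage34, stage35, stage38.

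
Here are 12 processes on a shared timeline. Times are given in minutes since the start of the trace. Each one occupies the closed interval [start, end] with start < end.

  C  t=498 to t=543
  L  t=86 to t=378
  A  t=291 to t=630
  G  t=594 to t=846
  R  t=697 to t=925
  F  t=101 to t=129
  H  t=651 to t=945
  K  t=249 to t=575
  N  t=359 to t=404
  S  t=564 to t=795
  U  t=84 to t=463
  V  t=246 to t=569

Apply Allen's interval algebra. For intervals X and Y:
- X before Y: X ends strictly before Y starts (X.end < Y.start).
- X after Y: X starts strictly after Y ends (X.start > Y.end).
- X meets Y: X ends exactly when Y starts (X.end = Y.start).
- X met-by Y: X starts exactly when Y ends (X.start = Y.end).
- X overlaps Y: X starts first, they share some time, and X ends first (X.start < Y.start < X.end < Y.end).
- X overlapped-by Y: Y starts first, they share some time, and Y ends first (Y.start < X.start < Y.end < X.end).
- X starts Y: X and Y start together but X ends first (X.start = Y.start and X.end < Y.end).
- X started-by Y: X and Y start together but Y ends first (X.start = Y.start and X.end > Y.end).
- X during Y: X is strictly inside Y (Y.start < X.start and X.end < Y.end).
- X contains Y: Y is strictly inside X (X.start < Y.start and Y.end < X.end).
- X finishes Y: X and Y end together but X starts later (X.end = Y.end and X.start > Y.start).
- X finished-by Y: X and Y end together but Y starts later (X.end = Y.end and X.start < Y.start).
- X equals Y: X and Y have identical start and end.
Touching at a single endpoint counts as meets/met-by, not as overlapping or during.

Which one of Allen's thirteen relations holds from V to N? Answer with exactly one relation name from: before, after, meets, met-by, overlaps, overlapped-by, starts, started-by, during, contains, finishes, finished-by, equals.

V = [t=246, t=569]; N = [t=359, t=404].
Compare endpoints: V.start < N.start, V.start < N.end, V.end > N.start, V.end > N.end.
That pattern is 'contains'.

contains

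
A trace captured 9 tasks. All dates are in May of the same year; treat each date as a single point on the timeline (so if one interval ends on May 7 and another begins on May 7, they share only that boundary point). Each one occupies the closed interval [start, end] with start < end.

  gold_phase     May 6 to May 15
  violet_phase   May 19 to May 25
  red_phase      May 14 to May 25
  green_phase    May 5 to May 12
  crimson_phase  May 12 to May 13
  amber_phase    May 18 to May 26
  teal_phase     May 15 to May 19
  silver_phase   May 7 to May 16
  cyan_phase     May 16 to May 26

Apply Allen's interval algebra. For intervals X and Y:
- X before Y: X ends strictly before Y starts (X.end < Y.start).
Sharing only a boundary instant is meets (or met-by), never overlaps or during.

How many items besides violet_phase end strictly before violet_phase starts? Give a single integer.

4

Target violet_phase = [May 19, May 25].
amber_phase [May 18, May 26] → contains → no.
crimson_phase [May 12, May 13] → before → counts.
cyan_phase [May 16, May 26] → contains → no.
gold_phase [May 6, May 15] → before → counts.
green_phase [May 5, May 12] → before → counts.
red_phase [May 14, May 25] → finished-by → no.
silver_phase [May 7, May 16] → before → counts.
teal_phase [May 15, May 19] → meets → no.
Total: 4.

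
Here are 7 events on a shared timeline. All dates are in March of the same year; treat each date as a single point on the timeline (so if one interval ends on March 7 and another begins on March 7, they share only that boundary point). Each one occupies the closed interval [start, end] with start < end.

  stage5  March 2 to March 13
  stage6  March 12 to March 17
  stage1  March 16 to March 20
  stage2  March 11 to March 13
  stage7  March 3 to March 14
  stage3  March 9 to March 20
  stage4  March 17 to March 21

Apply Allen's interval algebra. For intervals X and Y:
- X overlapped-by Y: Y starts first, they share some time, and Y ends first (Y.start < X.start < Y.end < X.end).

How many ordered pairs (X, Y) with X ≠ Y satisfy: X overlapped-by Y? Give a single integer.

9

Checking all 42 ordered pairs for relation 'overlapped-by'; matching pairs in alphabetical order:
(stage1, stage6): stage1 overlapped-by stage6 ✓
(stage3, stage5): stage3 overlapped-by stage5 ✓
(stage3, stage7): stage3 overlapped-by stage7 ✓
(stage4, stage1): stage4 overlapped-by stage1 ✓
(stage4, stage3): stage4 overlapped-by stage3 ✓
(stage6, stage2): stage6 overlapped-by stage2 ✓
(stage6, stage5): stage6 overlapped-by stage5 ✓
(stage6, stage7): stage6 overlapped-by stage7 ✓
(stage7, stage5): stage7 overlapped-by stage5 ✓
Count: 9.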